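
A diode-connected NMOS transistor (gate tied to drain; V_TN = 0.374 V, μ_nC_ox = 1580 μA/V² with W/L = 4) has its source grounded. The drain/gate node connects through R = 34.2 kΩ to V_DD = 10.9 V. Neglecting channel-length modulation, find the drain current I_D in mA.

I_D = 0.299 mA

With gate tied to drain, V_GS = V_DS ≥ V_GS − V_TN, so the device is in saturation.
k_n = μ_nC_ox · (W/L) = 6.32 mA/V².
KCL at the drain: ½ k_n (V_GS − V_TN)² = (V_DD − V_GS)/R.
Let x = V_GS − 0.374. Then 108 x² + x − 10.53 = 0, giving x = 0.307 V (positive root), so V_GS = 0.681 V.
I_D = (V_DD − V_GS)/R = (10.9 − 0.681) / 34.2 = 0.299 mA.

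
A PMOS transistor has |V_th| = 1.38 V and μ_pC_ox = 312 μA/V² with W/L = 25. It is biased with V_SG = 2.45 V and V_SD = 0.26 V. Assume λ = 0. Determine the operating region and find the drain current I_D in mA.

k_p = μ_pC_ox · (W/L) = 7.8 mA/V².
V_ov = V_SG − |V_th| = 2.45 − 1.38 = 1.07 V.
Since V_SD = 0.26 V < V_ov = 1.07 V, the device is in the triode region.
I_D = k_p [V_ov · V_SD − ½ V_SD²] = 7.8 × [1.07 × 0.26 − 0.5 × 0.26²] = 1.91 mA.

Triode; I_D = 1.91 mA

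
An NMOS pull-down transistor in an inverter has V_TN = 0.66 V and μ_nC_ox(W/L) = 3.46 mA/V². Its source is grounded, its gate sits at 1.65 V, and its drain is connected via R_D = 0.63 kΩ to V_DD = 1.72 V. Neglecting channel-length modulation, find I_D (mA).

V_GS = V_G = 1.65 V, so V_ov = 1.65 − 0.66 = 0.99 V.
Assume saturation: I_D = ½ k_n V_ov² = 0.5 × 3.46 × 0.99² = 1.7 mA, giving V_DS = V_DD − I_D R_D = 1.72 − 1.7 × 0.63 = 0.652 V.
But 0.652 V < V_ov = 0.99 V, so the device is actually in triode.
In triode I_D = k_n[V_ov V_DS − ½ V_DS²] and I_D = (V_DD − V_DS)/R_D. Equating: 1.09 V_DS² − 3.158 V_DS + 1.72 = 0, giving V_DS = 0.727 V (the root below V_ov).
I_D = (1.72 − 0.727) / 0.63 = 1.58 mA.

I_D = 1.58 mA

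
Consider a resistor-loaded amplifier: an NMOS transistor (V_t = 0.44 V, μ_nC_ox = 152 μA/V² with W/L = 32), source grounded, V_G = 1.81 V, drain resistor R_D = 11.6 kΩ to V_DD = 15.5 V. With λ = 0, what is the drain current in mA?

I_D = 1.32 mA

V_GS = V_G = 1.81 V, so V_ov = 1.81 − 0.44 = 1.37 V.
k_n = μ_nC_ox · (W/L) = 4.864 mA/V².
Assume saturation: I_D = ½ k_n V_ov² = 0.5 × 4.864 × 1.37² = 4.56 mA, giving V_DS = V_DD − I_D R_D = 15.5 − 4.56 × 11.6 = -37.4 V.
But -37.4 V < V_ov = 1.37 V, so the device is actually in triode.
In triode I_D = k_n[V_ov V_DS − ½ V_DS²] and I_D = (V_DD − V_DS)/R_D. Equating: 28.2 V_DS² − 78.3 V_DS + 15.5 = 0, giving V_DS = 0.215 V (the root below V_ov).
I_D = (15.5 − 0.215) / 11.6 = 1.32 mA.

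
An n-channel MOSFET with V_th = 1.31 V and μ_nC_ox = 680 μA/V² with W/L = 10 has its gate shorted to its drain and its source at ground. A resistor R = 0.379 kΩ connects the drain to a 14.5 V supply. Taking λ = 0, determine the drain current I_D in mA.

I_D = 27.3 mA

With gate tied to drain, V_GS = V_DS ≥ V_GS − V_th, so the device is in saturation.
k_n = μ_nC_ox · (W/L) = 6.8 mA/V².
KCL at the drain: ½ k_n (V_GS − V_th)² = (V_DD − V_GS)/R.
Let x = V_GS − 1.31. Then 1.29 x² + x − 13.19 = 0, giving x = 2.83 V (positive root), so V_GS = 4.14 V.
I_D = (V_DD − V_GS)/R = (14.5 − 4.14) / 0.379 = 27.3 mA.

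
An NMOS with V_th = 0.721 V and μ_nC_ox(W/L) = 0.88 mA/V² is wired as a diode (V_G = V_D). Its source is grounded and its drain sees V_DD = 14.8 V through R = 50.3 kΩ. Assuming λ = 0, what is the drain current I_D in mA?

I_D = 0.264 mA

With gate tied to drain, V_GS = V_DS ≥ V_GS − V_th, so the device is in saturation.
KCL at the drain: ½ k_n (V_GS − V_th)² = (V_DD − V_GS)/R.
Let x = V_GS − 0.721. Then 22.1 x² + x − 14.08 = 0, giving x = 0.775 V (positive root), so V_GS = 1.5 V.
I_D = (V_DD − V_GS)/R = (14.8 − 1.5) / 50.3 = 0.264 mA.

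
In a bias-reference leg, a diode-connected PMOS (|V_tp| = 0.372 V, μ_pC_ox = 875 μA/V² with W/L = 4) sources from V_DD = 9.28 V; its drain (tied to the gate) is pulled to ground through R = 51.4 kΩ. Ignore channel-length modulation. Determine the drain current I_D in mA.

With gate tied to drain, V_SG = V_SD ≥ V_SG − |V_tp|, so the device is in saturation.
k_p = μ_pC_ox · (W/L) = 3.5 mA/V².
KCL at the drain: ½ k_p (V_SG − |V_tp|)² = (V_DD − V_SG)/R.
Let x = V_SG − 0.372. Then 90 x² + x − 8.908 = 0, giving x = 0.309 V (positive root), so V_SG = 0.681 V.
I_D = (V_DD − V_SG)/R = (9.28 − 0.681) / 51.4 = 0.167 mA.

I_D = 0.167 mA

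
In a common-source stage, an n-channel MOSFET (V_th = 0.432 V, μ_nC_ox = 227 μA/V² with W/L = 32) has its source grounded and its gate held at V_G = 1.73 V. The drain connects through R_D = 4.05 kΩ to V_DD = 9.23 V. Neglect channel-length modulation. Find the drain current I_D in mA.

V_GS = V_G = 1.73 V, so V_ov = 1.73 − 0.432 = 1.3 V.
k_n = μ_nC_ox · (W/L) = 7.264 mA/V².
Assume saturation: I_D = ½ k_n V_ov² = 0.5 × 7.264 × 1.3² = 6.12 mA, giving V_DS = V_DD − I_D R_D = 9.23 − 6.12 × 4.05 = -15.6 V.
But -15.6 V < V_ov = 1.3 V, so the device is actually in triode.
In triode I_D = k_n[V_ov V_DS − ½ V_DS²] and I_D = (V_DD − V_DS)/R_D. Equating: 14.7 V_DS² − 39.19 V_DS + 9.23 = 0, giving V_DS = 0.261 V (the root below V_ov).
I_D = (9.23 − 0.261) / 4.05 = 2.21 mA.

I_D = 2.21 mA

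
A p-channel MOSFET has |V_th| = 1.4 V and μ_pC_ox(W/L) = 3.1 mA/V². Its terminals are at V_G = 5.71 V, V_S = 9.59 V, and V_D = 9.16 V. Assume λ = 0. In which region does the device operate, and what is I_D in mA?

Triode; I_D = 3.02 mA

V_SG = V_S − V_G = 9.59 − 5.71 = 3.88 V; V_SD = V_S − V_D = 9.59 − 9.16 = 0.43 V.
V_ov = V_SG − |V_th| = 3.88 − 1.4 = 2.48 V.
Since V_SD = 0.43 V < V_ov = 2.48 V, the device is in the triode region.
I_D = k_p [V_ov · V_SD − ½ V_SD²] = 3.1 × [2.48 × 0.43 − 0.5 × 0.43²] = 3.02 mA.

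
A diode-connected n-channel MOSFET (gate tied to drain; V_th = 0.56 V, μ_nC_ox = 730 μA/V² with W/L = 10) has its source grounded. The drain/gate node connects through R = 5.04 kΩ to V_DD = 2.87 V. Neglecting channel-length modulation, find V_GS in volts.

With gate tied to drain, V_GS = V_DS ≥ V_GS − V_th, so the device is in saturation.
k_n = μ_nC_ox · (W/L) = 7.3 mA/V².
KCL at the drain: ½ k_n (V_GS − V_th)² = (V_DD − V_GS)/R.
Let x = V_GS − 0.56. Then 18.4 x² + x − 2.31 = 0, giving x = 0.328 V (positive root), so V_GS = 0.888 V.
I_D = (V_DD − V_GS)/R = (2.87 − 0.888) / 5.04 = 0.393 mA.

V_GS = 0.888 V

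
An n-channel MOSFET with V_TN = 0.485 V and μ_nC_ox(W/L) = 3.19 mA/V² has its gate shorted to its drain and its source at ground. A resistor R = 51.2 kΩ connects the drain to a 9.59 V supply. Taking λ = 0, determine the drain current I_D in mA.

I_D = 0.171 mA

With gate tied to drain, V_GS = V_DS ≥ V_GS − V_TN, so the device is in saturation.
KCL at the drain: ½ k_n (V_GS − V_TN)² = (V_DD − V_GS)/R.
Let x = V_GS − 0.485. Then 81.7 x² + x − 9.105 = 0, giving x = 0.328 V (positive root), so V_GS = 0.813 V.
I_D = (V_DD − V_GS)/R = (9.59 − 0.813) / 51.2 = 0.171 mA.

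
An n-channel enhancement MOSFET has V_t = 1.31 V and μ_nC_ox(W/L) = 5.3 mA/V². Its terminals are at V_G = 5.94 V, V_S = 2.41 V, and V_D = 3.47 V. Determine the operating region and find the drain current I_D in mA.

Triode; I_D = 9.49 mA

V_GS = V_G − V_S = 5.94 − 2.41 = 3.53 V; V_DS = V_D − V_S = 3.47 − 2.41 = 1.06 V.
V_ov = V_GS − V_t = 3.53 − 1.31 = 2.22 V.
Since V_DS = 1.06 V < V_ov = 2.22 V, the device is in the triode region.
I_D = k_n [V_ov · V_DS − ½ V_DS²] = 5.3 × [2.22 × 1.06 − 0.5 × 1.06²] = 9.49 mA.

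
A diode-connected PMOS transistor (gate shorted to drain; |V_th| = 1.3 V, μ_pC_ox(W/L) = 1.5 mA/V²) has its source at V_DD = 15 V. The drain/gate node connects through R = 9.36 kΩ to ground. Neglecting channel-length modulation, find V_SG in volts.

With gate tied to drain, V_SG = V_SD ≥ V_SG − |V_th|, so the device is in saturation.
KCL at the drain: ½ k_p (V_SG − |V_th|)² = (V_DD − V_SG)/R.
Let x = V_SG − 1.3. Then 7.02 x² + x − 13.7 = 0, giving x = 1.33 V (positive root), so V_SG = 2.63 V.
I_D = (V_DD − V_SG)/R = (15 − 2.63) / 9.36 = 1.32 mA.

V_SG = 2.63 V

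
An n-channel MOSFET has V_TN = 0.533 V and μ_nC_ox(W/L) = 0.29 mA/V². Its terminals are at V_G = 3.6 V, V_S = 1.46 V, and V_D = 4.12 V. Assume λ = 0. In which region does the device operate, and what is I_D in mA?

Saturation; I_D = 0.374 mA

V_GS = V_G − V_S = 3.6 − 1.46 = 2.14 V; V_DS = V_D − V_S = 4.12 − 1.46 = 2.66 V.
V_ov = V_GS − V_TN = 2.14 − 0.533 = 1.61 V.
Since V_DS = 2.66 V ≥ V_ov = 1.61 V, the device is in saturation.
I_D = ½ k_n V_ov² = 0.5 × 0.29 × 1.61² = 0.374 mA.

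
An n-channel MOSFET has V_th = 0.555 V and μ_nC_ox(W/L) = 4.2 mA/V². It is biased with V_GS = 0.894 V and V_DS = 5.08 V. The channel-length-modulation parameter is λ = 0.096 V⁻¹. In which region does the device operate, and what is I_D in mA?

Saturation; I_D = 0.359 mA

V_ov = V_GS − V_th = 0.894 − 0.555 = 0.339 V.
Since V_DS = 5.08 V ≥ V_ov = 0.339 V, the device is in saturation.
I_D = ½ k_n V_ov² (1 + λ V_DS) = 0.5 × 4.2 × 0.339² × (1 + 0.096 × 5.08) = 0.359 mA.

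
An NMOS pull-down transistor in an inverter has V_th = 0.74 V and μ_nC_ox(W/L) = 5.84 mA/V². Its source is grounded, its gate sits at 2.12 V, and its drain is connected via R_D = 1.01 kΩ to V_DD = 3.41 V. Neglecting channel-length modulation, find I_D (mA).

V_GS = V_G = 2.12 V, so V_ov = 2.12 − 0.74 = 1.38 V.
Assume saturation: I_D = ½ k_n V_ov² = 0.5 × 5.84 × 1.38² = 5.56 mA, giving V_DS = V_DD − I_D R_D = 3.41 − 5.56 × 1.01 = -2.21 V.
But -2.21 V < V_ov = 1.38 V, so the device is actually in triode.
In triode I_D = k_n[V_ov V_DS − ½ V_DS²] and I_D = (V_DD − V_DS)/R_D. Equating: 2.95 V_DS² − 9.14 V_DS + 3.41 = 0, giving V_DS = 0.434 V (the root below V_ov).
I_D = (3.41 − 0.434) / 1.01 = 2.95 mA.

I_D = 2.95 mA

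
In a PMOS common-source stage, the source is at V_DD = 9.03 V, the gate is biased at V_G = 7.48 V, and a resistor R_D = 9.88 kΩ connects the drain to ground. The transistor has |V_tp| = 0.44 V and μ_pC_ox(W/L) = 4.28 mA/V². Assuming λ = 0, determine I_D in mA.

V_SG = V_DD − V_G = 9.03 − 7.48 = 1.55 V, so V_ov = 1.55 − 0.44 = 1.11 V.
Assume saturation: I_D = ½ k_p V_ov² = 0.5 × 4.28 × 1.11² = 2.64 mA, giving V_SD = V_DD − I_D R_D = 9.03 − 2.64 × 9.88 = -17 V.
But -17 V < V_ov = 1.11 V, so the device is actually in triode.
In triode I_D = k_p[V_ov V_SD − ½ V_SD²] and I_D = (V_DD − V_SD)/R_D. Equating: 21.1 V_SD² − 47.94 V_SD + 9.03 = 0, giving V_SD = 0.207 V (the root below V_ov).
I_D = (9.03 − 0.207) / 9.88 = 0.893 mA.

I_D = 0.893 mA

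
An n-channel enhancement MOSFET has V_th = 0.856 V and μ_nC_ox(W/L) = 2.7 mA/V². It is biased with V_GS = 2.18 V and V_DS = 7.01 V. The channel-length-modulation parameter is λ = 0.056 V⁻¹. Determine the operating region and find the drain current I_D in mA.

V_ov = V_GS − V_th = 2.18 − 0.856 = 1.32 V.
Since V_DS = 7.01 V ≥ V_ov = 1.32 V, the device is in saturation.
I_D = ½ k_n V_ov² (1 + λ V_DS) = 0.5 × 2.7 × 1.32² × (1 + 0.056 × 7.01) = 3.3 mA.

Saturation; I_D = 3.30 mA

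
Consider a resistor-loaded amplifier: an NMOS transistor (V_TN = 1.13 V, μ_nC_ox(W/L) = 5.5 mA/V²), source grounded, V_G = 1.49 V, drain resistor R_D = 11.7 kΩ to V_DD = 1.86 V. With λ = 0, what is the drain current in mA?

I_D = 0.152 mA

V_GS = V_G = 1.49 V, so V_ov = 1.49 − 1.13 = 0.36 V.
Assume saturation: I_D = ½ k_n V_ov² = 0.5 × 5.5 × 0.36² = 0.356 mA, giving V_DS = V_DD − I_D R_D = 1.86 − 0.356 × 11.7 = -2.31 V.
But -2.31 V < V_ov = 0.36 V, so the device is actually in triode.
In triode I_D = k_n[V_ov V_DS − ½ V_DS²] and I_D = (V_DD − V_DS)/R_D. Equating: 32.2 V_DS² − 24.17 V_DS + 1.86 = 0, giving V_DS = 0.0871 V (the root below V_ov).
I_D = (1.86 − 0.0871) / 11.7 = 0.152 mA.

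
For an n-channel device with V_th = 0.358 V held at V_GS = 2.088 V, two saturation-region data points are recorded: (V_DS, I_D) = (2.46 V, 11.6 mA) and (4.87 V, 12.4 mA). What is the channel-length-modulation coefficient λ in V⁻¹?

With V_GS fixed, I_D ∝ (1 + λ V_DS) in saturation, so I_D2/I_D1 = (1 + λ V_DS2)/(1 + λ V_DS1).
12.4/11.6 = 1.069 = (1 + 4.87 λ)/(1 + 2.46 λ).
Solving: λ (I_D1 V_DS2 − I_D2 V_DS1) = I_D2 − I_D1, so λ = (12.4 − 11.6) / (11.6 × 4.87 − 12.4 × 2.46) = 0.8 / 26 = 0.0308 V⁻¹.

λ = 0.0308 V⁻¹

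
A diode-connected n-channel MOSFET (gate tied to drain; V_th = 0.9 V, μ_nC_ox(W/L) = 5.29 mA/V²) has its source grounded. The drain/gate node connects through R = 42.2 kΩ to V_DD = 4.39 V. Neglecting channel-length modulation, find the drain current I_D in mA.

With gate tied to drain, V_GS = V_DS ≥ V_GS − V_th, so the device is in saturation.
KCL at the drain: ½ k_n (V_GS − V_th)² = (V_DD − V_GS)/R.
Let x = V_GS − 0.9. Then 112 x² + x − 3.49 = 0, giving x = 0.172 V (positive root), so V_GS = 1.07 V.
I_D = (V_DD − V_GS)/R = (4.39 − 1.07) / 42.2 = 0.0786 mA.

I_D = 0.0786 mA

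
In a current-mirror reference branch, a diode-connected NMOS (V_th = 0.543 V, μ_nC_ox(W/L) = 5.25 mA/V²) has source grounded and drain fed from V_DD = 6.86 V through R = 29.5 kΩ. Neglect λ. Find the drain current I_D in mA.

I_D = 0.205 mA

With gate tied to drain, V_GS = V_DS ≥ V_GS − V_th, so the device is in saturation.
KCL at the drain: ½ k_n (V_GS − V_th)² = (V_DD − V_GS)/R.
Let x = V_GS − 0.543. Then 77.4 x² + x − 6.317 = 0, giving x = 0.279 V (positive root), so V_GS = 0.822 V.
I_D = (V_DD − V_GS)/R = (6.86 − 0.822) / 29.5 = 0.205 mA.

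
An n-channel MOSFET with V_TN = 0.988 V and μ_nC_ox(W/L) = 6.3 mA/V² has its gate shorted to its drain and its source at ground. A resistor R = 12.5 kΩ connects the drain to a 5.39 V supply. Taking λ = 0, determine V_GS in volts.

V_GS = 1.31 V

With gate tied to drain, V_GS = V_DS ≥ V_GS − V_TN, so the device is in saturation.
KCL at the drain: ½ k_n (V_GS − V_TN)² = (V_DD − V_GS)/R.
Let x = V_GS − 0.988. Then 39.4 x² + x − 4.402 = 0, giving x = 0.322 V (positive root), so V_GS = 1.31 V.
I_D = (V_DD − V_GS)/R = (5.39 − 1.31) / 12.5 = 0.326 mA.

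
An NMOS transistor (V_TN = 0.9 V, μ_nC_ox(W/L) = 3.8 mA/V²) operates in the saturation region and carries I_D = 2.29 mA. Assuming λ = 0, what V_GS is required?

In saturation I_D = ½ k_n (V_GS − V_TN)², so V_GS − V_TN = √(2 I_D / k_n) = √(2 × 2.29 / 3.8) = 1.1 V.
V_GS = 0.9 + 1.1 = 2 V.

V_GS = 2.00 V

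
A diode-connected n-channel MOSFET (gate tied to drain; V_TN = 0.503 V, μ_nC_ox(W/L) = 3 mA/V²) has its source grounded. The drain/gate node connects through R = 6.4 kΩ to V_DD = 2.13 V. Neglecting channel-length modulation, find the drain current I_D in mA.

I_D = 0.198 mA

With gate tied to drain, V_GS = V_DS ≥ V_GS − V_TN, so the device is in saturation.
KCL at the drain: ½ k_n (V_GS − V_TN)² = (V_DD − V_GS)/R.
Let x = V_GS − 0.503. Then 9.6 x² + x − 1.627 = 0, giving x = 0.363 V (positive root), so V_GS = 0.866 V.
I_D = (V_DD − V_GS)/R = (2.13 − 0.866) / 6.4 = 0.198 mA.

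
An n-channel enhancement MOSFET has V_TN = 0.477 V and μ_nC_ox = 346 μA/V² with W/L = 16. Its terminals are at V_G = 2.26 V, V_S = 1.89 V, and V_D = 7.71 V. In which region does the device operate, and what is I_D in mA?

V_GS = V_G − V_S = 2.26 − 1.89 = 0.37 V; V_DS = V_D − V_S = 7.71 − 1.89 = 5.82 V.
V_GS = 0.37 V < V_TN = 0.477 V, so the transistor is in cutoff.

Cutoff; I_D = 0 mA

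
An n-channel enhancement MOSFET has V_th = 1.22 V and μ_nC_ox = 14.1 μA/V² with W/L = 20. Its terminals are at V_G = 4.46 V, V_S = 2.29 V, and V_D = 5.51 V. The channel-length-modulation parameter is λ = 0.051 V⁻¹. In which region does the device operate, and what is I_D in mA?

V_GS = V_G − V_S = 4.46 − 2.29 = 2.17 V; V_DS = V_D − V_S = 5.51 − 2.29 = 3.22 V.
k_n = μ_nC_ox · (W/L) = 0.282 mA/V².
V_ov = V_GS − V_th = 2.17 − 1.22 = 0.95 V.
Since V_DS = 3.22 V ≥ V_ov = 0.95 V, the device is in saturation.
I_D = ½ k_n V_ov² (1 + λ V_DS) = 0.5 × 0.282 × 0.95² × (1 + 0.051 × 3.22) = 0.148 mA.

Saturation; I_D = 0.148 mA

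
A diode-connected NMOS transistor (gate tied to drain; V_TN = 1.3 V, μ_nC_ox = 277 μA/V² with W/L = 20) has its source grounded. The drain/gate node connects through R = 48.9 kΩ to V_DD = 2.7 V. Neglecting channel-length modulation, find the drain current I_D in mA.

With gate tied to drain, V_GS = V_DS ≥ V_GS − V_TN, so the device is in saturation.
k_n = μ_nC_ox · (W/L) = 5.54 mA/V².
KCL at the drain: ½ k_n (V_GS − V_TN)² = (V_DD − V_GS)/R.
Let x = V_GS − 1.3. Then 135 x² + x − 1.4 = 0, giving x = 0.098 V (positive root), so V_GS = 1.4 V.
I_D = (V_DD − V_GS)/R = (2.7 − 1.4) / 48.9 = 0.0266 mA.

I_D = 0.0266 mA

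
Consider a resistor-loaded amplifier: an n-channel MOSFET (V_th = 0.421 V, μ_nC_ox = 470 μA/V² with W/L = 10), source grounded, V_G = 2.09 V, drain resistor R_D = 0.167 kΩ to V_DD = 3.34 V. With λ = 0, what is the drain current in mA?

V_GS = V_G = 2.09 V, so V_ov = 2.09 − 0.421 = 1.67 V.
k_n = μ_nC_ox · (W/L) = 4.7 mA/V².
Assume saturation: I_D = ½ k_n V_ov² = 0.5 × 4.7 × 1.67² = 6.55 mA, giving V_DS = V_DD − I_D R_D = 3.34 − 6.55 × 0.167 = 2.25 V.
V_DS = 2.25 V ≥ V_ov = 1.67 V, confirming saturation.

I_D = 6.55 mA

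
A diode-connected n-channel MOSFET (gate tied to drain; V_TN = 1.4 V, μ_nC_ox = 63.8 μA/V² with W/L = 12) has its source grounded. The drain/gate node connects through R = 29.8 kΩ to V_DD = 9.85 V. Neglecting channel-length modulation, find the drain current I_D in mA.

With gate tied to drain, V_GS = V_DS ≥ V_GS − V_TN, so the device is in saturation.
k_n = μ_nC_ox · (W/L) = 0.7656 mA/V².
KCL at the drain: ½ k_n (V_GS − V_TN)² = (V_DD − V_GS)/R.
Let x = V_GS − 1.4. Then 11.4 x² + x − 8.45 = 0, giving x = 0.818 V (positive root), so V_GS = 2.22 V.
I_D = (V_DD − V_GS)/R = (9.85 − 2.22) / 29.8 = 0.256 mA.

I_D = 0.256 mA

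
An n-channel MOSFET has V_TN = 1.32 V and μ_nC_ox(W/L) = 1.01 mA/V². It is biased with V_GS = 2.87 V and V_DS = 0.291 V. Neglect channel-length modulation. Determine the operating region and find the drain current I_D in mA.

Triode; I_D = 0.413 mA

V_ov = V_GS − V_TN = 2.87 − 1.32 = 1.55 V.
Since V_DS = 0.291 V < V_ov = 1.55 V, the device is in the triode region.
I_D = k_n [V_ov · V_DS − ½ V_DS²] = 1.01 × [1.55 × 0.291 − 0.5 × 0.291²] = 0.413 mA.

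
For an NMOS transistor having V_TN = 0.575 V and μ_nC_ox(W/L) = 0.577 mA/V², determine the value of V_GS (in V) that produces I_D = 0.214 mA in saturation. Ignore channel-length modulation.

In saturation I_D = ½ k_n (V_GS − V_TN)², so V_GS − V_TN = √(2 I_D / k_n) = √(2 × 0.214 / 0.577) = 0.861 V.
V_GS = 0.575 + 0.861 = 1.44 V.

V_GS = 1.44 V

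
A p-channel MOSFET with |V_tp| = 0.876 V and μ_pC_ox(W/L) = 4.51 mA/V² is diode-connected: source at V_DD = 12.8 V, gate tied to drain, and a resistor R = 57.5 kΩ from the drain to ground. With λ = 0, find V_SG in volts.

V_SG = 1.18 V

With gate tied to drain, V_SG = V_SD ≥ V_SG − |V_tp|, so the device is in saturation.
KCL at the drain: ½ k_p (V_SG − |V_tp|)² = (V_DD − V_SG)/R.
Let x = V_SG − 0.876. Then 130 x² + x − 11.92 = 0, giving x = 0.299 V (positive root), so V_SG = 1.18 V.
I_D = (V_DD − V_SG)/R = (12.8 − 1.18) / 57.5 = 0.202 mA.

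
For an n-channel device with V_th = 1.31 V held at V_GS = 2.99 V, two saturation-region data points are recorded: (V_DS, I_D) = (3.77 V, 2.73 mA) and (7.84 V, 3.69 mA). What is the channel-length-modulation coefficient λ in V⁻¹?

λ = 0.128 V⁻¹

With V_GS fixed, I_D ∝ (1 + λ V_DS) in saturation, so I_D2/I_D1 = (1 + λ V_DS2)/(1 + λ V_DS1).
3.69/2.73 = 1.352 = (1 + 7.84 λ)/(1 + 3.77 λ).
Solving: λ (I_D1 V_DS2 − I_D2 V_DS1) = I_D2 − I_D1, so λ = (3.69 − 2.73) / (2.73 × 7.84 − 3.69 × 3.77) = 0.96 / 7.49 = 0.128 V⁻¹.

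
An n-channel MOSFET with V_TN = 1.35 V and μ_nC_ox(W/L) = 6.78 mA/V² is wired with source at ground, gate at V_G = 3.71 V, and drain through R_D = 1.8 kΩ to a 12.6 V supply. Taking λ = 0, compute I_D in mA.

V_GS = V_G = 3.71 V, so V_ov = 3.71 − 1.35 = 2.36 V.
Assume saturation: I_D = ½ k_n V_ov² = 0.5 × 6.78 × 2.36² = 18.9 mA, giving V_DS = V_DD − I_D R_D = 12.6 − 18.9 × 1.8 = -21.4 V.
But -21.4 V < V_ov = 2.36 V, so the device is actually in triode.
In triode I_D = k_n[V_ov V_DS − ½ V_DS²] and I_D = (V_DD − V_DS)/R_D. Equating: 6.1 V_DS² − 29.8 V_DS + 12.6 = 0, giving V_DS = 0.468 V (the root below V_ov).
I_D = (12.6 − 0.468) / 1.8 = 6.74 mA.

I_D = 6.74 mA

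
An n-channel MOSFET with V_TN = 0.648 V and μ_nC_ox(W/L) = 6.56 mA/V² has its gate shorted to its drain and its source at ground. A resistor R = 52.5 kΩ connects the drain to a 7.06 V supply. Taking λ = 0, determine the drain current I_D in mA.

I_D = 0.119 mA

With gate tied to drain, V_GS = V_DS ≥ V_GS − V_TN, so the device is in saturation.
KCL at the drain: ½ k_n (V_GS − V_TN)² = (V_DD − V_GS)/R.
Let x = V_GS − 0.648. Then 172 x² + x − 6.412 = 0, giving x = 0.19 V (positive root), so V_GS = 0.838 V.
I_D = (V_DD − V_GS)/R = (7.06 − 0.838) / 52.5 = 0.119 mA.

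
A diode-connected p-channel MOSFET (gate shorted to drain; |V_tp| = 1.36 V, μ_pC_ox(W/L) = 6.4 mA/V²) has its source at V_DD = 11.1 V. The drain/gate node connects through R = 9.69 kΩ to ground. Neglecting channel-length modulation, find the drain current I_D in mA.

I_D = 0.949 mA

With gate tied to drain, V_SG = V_SD ≥ V_SG − |V_tp|, so the device is in saturation.
KCL at the drain: ½ k_p (V_SG − |V_tp|)² = (V_DD − V_SG)/R.
Let x = V_SG − 1.36. Then 31 x² + x − 9.74 = 0, giving x = 0.545 V (positive root), so V_SG = 1.9 V.
I_D = (V_DD − V_SG)/R = (11.1 − 1.9) / 9.69 = 0.949 mA.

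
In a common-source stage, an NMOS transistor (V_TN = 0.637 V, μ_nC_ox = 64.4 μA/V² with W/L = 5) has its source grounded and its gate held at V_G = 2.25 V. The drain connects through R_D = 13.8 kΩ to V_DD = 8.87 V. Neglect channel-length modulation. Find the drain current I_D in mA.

I_D = 0.419 mA

V_GS = V_G = 2.25 V, so V_ov = 2.25 − 0.637 = 1.61 V.
k_n = μ_nC_ox · (W/L) = 0.322 mA/V².
Assume saturation: I_D = ½ k_n V_ov² = 0.5 × 0.322 × 1.61² = 0.419 mA, giving V_DS = V_DD − I_D R_D = 8.87 − 0.419 × 13.8 = 3.09 V.
V_DS = 3.09 V ≥ V_ov = 1.61 V, confirming saturation.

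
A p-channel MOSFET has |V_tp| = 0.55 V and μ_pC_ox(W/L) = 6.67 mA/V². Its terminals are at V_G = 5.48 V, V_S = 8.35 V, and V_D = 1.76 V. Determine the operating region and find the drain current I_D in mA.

Saturation; I_D = 18.0 mA

V_SG = V_S − V_G = 8.35 − 5.48 = 2.87 V; V_SD = V_S − V_D = 8.35 − 1.76 = 6.59 V.
V_ov = V_SG − |V_tp| = 2.87 − 0.55 = 2.32 V.
Since V_SD = 6.59 V ≥ V_ov = 2.32 V, the device is in saturation.
I_D = ½ k_p V_ov² = 0.5 × 6.67 × 2.32² = 18 mA.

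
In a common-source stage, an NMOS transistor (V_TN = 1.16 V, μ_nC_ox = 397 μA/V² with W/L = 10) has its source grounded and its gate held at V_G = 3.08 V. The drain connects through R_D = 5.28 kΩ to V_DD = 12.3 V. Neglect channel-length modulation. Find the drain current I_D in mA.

V_GS = V_G = 3.08 V, so V_ov = 3.08 − 1.16 = 1.92 V.
k_n = μ_nC_ox · (W/L) = 3.97 mA/V².
Assume saturation: I_D = ½ k_n V_ov² = 0.5 × 3.97 × 1.92² = 7.32 mA, giving V_DS = V_DD − I_D R_D = 12.3 − 7.32 × 5.28 = -26.3 V.
But -26.3 V < V_ov = 1.92 V, so the device is actually in triode.
In triode I_D = k_n[V_ov V_DS − ½ V_DS²] and I_D = (V_DD − V_DS)/R_D. Equating: 10.5 V_DS² − 41.25 V_DS + 12.3 = 0, giving V_DS = 0.325 V (the root below V_ov).
I_D = (12.3 − 0.325) / 5.28 = 2.27 mA.

I_D = 2.27 mA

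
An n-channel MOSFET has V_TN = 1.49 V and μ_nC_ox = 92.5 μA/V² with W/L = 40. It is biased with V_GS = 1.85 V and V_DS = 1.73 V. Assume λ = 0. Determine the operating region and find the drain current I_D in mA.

k_n = μ_nC_ox · (W/L) = 3.7 mA/V².
V_ov = V_GS − V_TN = 1.85 − 1.49 = 0.36 V.
Since V_DS = 1.73 V ≥ V_ov = 0.36 V, the device is in saturation.
I_D = ½ k_n V_ov² = 0.5 × 3.7 × 0.36² = 0.24 mA.

Saturation; I_D = 0.240 mA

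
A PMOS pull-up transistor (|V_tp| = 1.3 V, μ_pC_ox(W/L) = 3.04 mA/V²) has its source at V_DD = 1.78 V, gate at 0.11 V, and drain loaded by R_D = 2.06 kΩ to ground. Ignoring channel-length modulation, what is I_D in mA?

V_SG = V_DD − V_G = 1.78 − 0.11 = 1.67 V, so V_ov = 1.67 − 1.3 = 0.37 V.
Assume saturation: I_D = ½ k_p V_ov² = 0.5 × 3.04 × 0.37² = 0.208 mA, giving V_SD = V_DD − I_D R_D = 1.78 − 0.208 × 2.06 = 1.35 V.
V_SD = 1.35 V ≥ V_ov = 0.37 V, confirming saturation.

I_D = 0.208 mA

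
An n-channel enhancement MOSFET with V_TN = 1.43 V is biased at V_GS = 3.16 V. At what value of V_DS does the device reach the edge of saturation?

The boundary between triode and saturation is V_DS = V_GS − V_TN = V_ov.
V_ov = 3.16 − 1.43 = 1.73 V.

V_DS,sat = 1.73 V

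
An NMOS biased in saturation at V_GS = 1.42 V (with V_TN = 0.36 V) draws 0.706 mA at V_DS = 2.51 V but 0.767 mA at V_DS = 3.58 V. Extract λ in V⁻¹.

λ = 0.101 V⁻¹

With V_GS fixed, I_D ∝ (1 + λ V_DS) in saturation, so I_D2/I_D1 = (1 + λ V_DS2)/(1 + λ V_DS1).
0.767/0.706 = 1.086 = (1 + 3.58 λ)/(1 + 2.51 λ).
Solving: λ (I_D1 V_DS2 − I_D2 V_DS1) = I_D2 − I_D1, so λ = (0.767 − 0.706) / (0.706 × 3.58 − 0.767 × 2.51) = 0.061 / 0.602 = 0.101 V⁻¹.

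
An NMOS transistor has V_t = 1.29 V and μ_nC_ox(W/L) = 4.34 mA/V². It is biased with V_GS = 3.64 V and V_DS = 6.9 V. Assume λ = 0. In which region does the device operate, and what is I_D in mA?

Saturation; I_D = 12.0 mA

V_ov = V_GS − V_t = 3.64 − 1.29 = 2.35 V.
Since V_DS = 6.9 V ≥ V_ov = 2.35 V, the device is in saturation.
I_D = ½ k_n V_ov² = 0.5 × 4.34 × 2.35² = 12 mA.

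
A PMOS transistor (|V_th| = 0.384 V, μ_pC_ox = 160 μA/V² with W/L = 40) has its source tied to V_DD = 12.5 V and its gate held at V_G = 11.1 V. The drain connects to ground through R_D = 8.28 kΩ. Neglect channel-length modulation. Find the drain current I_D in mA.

V_SG = V_DD − V_G = 12.5 − 11.1 = 1.4 V, so V_ov = 1.4 − 0.384 = 1.02 V.
k_p = μ_pC_ox · (W/L) = 6.4 mA/V².
Assume saturation: I_D = ½ k_p V_ov² = 0.5 × 6.4 × 1.02² = 3.3 mA, giving V_SD = V_DD − I_D R_D = 12.5 − 3.3 × 8.28 = -14.9 V.
But -14.9 V < V_ov = 1.02 V, so the device is actually in triode.
In triode I_D = k_p[V_ov V_SD − ½ V_SD²] and I_D = (V_DD − V_SD)/R_D. Equating: 26.5 V_SD² − 54.84 V_SD + 12.5 = 0, giving V_SD = 0.261 V (the root below V_ov).
I_D = (12.5 − 0.261) / 8.28 = 1.48 mA.

I_D = 1.48 mA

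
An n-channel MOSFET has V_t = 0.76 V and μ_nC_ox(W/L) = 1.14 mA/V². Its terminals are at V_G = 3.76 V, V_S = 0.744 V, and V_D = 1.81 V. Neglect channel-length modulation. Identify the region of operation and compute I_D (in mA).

Triode; I_D = 2.09 mA

V_GS = V_G − V_S = 3.76 − 0.744 = 3.02 V; V_DS = V_D − V_S = 1.81 − 0.744 = 1.07 V.
V_ov = V_GS − V_t = 3.02 − 0.76 = 2.26 V.
Since V_DS = 1.07 V < V_ov = 2.26 V, the device is in the triode region.
I_D = k_n [V_ov · V_DS − ½ V_DS²] = 1.14 × [2.26 × 1.07 − 0.5 × 1.07²] = 2.09 mA.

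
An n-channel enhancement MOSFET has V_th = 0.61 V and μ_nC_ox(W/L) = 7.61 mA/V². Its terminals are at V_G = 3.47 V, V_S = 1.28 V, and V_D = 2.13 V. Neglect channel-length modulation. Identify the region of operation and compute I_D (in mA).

V_GS = V_G − V_S = 3.47 − 1.28 = 2.19 V; V_DS = V_D − V_S = 2.13 − 1.28 = 0.85 V.
V_ov = V_GS − V_th = 2.19 − 0.61 = 1.58 V.
Since V_DS = 0.85 V < V_ov = 1.58 V, the device is in the triode region.
I_D = k_n [V_ov · V_DS − ½ V_DS²] = 7.61 × [1.58 × 0.85 − 0.5 × 0.85²] = 7.47 mA.

Triode; I_D = 7.47 mA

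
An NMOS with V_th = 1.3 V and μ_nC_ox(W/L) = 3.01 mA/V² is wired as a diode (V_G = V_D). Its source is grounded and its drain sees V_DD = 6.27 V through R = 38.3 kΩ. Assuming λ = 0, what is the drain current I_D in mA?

With gate tied to drain, V_GS = V_DS ≥ V_GS − V_th, so the device is in saturation.
KCL at the drain: ½ k_n (V_GS − V_th)² = (V_DD − V_GS)/R.
Let x = V_GS − 1.3. Then 57.6 x² + x − 4.97 = 0, giving x = 0.285 V (positive root), so V_GS = 1.59 V.
I_D = (V_DD − V_GS)/R = (6.27 − 1.59) / 38.3 = 0.122 mA.

I_D = 0.122 mA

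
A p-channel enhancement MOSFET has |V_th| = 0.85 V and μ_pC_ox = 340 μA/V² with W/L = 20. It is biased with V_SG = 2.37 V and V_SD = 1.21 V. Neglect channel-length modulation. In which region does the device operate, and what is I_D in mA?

k_p = μ_pC_ox · (W/L) = 6.8 mA/V².
V_ov = V_SG − |V_th| = 2.37 − 0.85 = 1.52 V.
Since V_SD = 1.21 V < V_ov = 1.52 V, the device is in the triode region.
I_D = k_p [V_ov · V_SD − ½ V_SD²] = 6.8 × [1.52 × 1.21 − 0.5 × 1.21²] = 7.53 mA.

Triode; I_D = 7.53 mA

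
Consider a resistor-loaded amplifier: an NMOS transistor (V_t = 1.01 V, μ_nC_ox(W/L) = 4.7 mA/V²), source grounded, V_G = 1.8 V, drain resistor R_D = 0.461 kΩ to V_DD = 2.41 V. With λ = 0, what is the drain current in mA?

I_D = 1.47 mA

V_GS = V_G = 1.8 V, so V_ov = 1.8 − 1.01 = 0.79 V.
Assume saturation: I_D = ½ k_n V_ov² = 0.5 × 4.7 × 0.79² = 1.47 mA, giving V_DS = V_DD − I_D R_D = 2.41 − 1.47 × 0.461 = 1.73 V.
V_DS = 1.73 V ≥ V_ov = 0.79 V, confirming saturation.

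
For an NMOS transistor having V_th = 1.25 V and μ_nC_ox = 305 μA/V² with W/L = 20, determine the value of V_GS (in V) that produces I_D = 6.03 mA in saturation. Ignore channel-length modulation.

V_GS = 2.66 V

k_n = μ_nC_ox · (W/L) = 6.1 mA/V².
In saturation I_D = ½ k_n (V_GS − V_th)², so V_GS − V_th = √(2 I_D / k_n) = √(2 × 6.03 / 6.1) = 1.41 V.
V_GS = 1.25 + 1.41 = 2.66 V.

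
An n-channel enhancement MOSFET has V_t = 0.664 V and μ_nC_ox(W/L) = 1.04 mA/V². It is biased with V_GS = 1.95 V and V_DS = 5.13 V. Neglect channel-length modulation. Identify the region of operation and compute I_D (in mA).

V_ov = V_GS − V_t = 1.95 − 0.664 = 1.29 V.
Since V_DS = 5.13 V ≥ V_ov = 1.29 V, the device is in saturation.
I_D = ½ k_n V_ov² = 0.5 × 1.04 × 1.29² = 0.86 mA.

Saturation; I_D = 0.860 mA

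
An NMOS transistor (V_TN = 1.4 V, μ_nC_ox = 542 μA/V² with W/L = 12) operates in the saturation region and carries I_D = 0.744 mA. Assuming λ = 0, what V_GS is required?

V_GS = 1.88 V

k_n = μ_nC_ox · (W/L) = 6.504 mA/V².
In saturation I_D = ½ k_n (V_GS − V_TN)², so V_GS − V_TN = √(2 I_D / k_n) = √(2 × 0.744 / 6.504) = 0.478 V.
V_GS = 1.4 + 0.478 = 1.88 V.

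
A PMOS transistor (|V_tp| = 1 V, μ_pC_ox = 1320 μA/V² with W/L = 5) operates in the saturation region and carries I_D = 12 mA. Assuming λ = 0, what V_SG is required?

V_SG = 2.91 V

k_p = μ_pC_ox · (W/L) = 6.6 mA/V².
In saturation I_D = ½ k_p (V_SG − |V_tp|)², so V_SG − |V_tp| = √(2 I_D / k_p) = √(2 × 12 / 6.6) = 1.91 V.
V_SG = 1 + 1.91 = 2.91 V.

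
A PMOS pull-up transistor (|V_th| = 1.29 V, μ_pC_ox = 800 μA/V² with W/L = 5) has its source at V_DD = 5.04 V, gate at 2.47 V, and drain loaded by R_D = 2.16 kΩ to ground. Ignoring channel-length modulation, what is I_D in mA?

V_SG = V_DD − V_G = 5.04 − 2.47 = 2.57 V, so V_ov = 2.57 − 1.29 = 1.28 V.
k_p = μ_pC_ox · (W/L) = 4 mA/V².
Assume saturation: I_D = ½ k_p V_ov² = 0.5 × 4 × 1.28² = 3.28 mA, giving V_SD = V_DD − I_D R_D = 5.04 − 3.28 × 2.16 = -2.04 V.
But -2.04 V < V_ov = 1.28 V, so the device is actually in triode.
In triode I_D = k_p[V_ov V_SD − ½ V_SD²] and I_D = (V_DD − V_SD)/R_D. Equating: 4.32 V_SD² − 12.06 V_SD + 5.04 = 0, giving V_SD = 0.512 V (the root below V_ov).
I_D = (5.04 − 0.512) / 2.16 = 2.1 mA.

I_D = 2.10 mA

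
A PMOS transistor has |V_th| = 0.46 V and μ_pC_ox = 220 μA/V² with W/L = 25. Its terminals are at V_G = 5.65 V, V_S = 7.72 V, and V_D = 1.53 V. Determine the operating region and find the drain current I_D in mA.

V_SG = V_S − V_G = 7.72 − 5.65 = 2.07 V; V_SD = V_S − V_D = 7.72 − 1.53 = 6.19 V.
k_p = μ_pC_ox · (W/L) = 5.5 mA/V².
V_ov = V_SG − |V_th| = 2.07 − 0.46 = 1.61 V.
Since V_SD = 6.19 V ≥ V_ov = 1.61 V, the device is in saturation.
I_D = ½ k_p V_ov² = 0.5 × 5.5 × 1.61² = 7.13 mA.

Saturation; I_D = 7.13 mA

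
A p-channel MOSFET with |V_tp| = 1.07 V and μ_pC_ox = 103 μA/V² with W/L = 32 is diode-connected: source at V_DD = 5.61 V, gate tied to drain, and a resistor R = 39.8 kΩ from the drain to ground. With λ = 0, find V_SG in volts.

With gate tied to drain, V_SG = V_SD ≥ V_SG − |V_tp|, so the device is in saturation.
k_p = μ_pC_ox · (W/L) = 3.296 mA/V².
KCL at the drain: ½ k_p (V_SG − |V_tp|)² = (V_DD − V_SG)/R.
Let x = V_SG − 1.07. Then 65.6 x² + x − 4.54 = 0, giving x = 0.256 V (positive root), so V_SG = 1.33 V.
I_D = (V_DD − V_SG)/R = (5.61 − 1.33) / 39.8 = 0.108 mA.

V_SG = 1.33 V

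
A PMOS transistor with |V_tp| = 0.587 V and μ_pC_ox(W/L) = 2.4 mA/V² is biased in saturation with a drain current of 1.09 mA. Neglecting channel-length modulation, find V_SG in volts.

In saturation I_D = ½ k_p (V_SG − |V_tp|)², so V_SG − |V_tp| = √(2 I_D / k_p) = √(2 × 1.09 / 2.4) = 0.953 V.
V_SG = 0.587 + 0.953 = 1.54 V.

V_SG = 1.54 V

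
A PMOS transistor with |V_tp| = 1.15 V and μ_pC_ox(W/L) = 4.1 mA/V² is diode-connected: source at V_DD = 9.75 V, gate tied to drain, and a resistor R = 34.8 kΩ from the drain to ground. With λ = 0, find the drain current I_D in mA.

I_D = 0.237 mA

With gate tied to drain, V_SG = V_SD ≥ V_SG − |V_tp|, so the device is in saturation.
KCL at the drain: ½ k_p (V_SG − |V_tp|)² = (V_DD − V_SG)/R.
Let x = V_SG − 1.15. Then 71.3 x² + x − 8.6 = 0, giving x = 0.34 V (positive root), so V_SG = 1.49 V.
I_D = (V_DD − V_SG)/R = (9.75 − 1.49) / 34.8 = 0.237 mA.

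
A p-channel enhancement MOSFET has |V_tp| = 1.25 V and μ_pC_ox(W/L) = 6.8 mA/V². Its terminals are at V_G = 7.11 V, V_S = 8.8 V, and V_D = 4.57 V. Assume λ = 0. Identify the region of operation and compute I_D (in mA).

Saturation; I_D = 0.658 mA

V_SG = V_S − V_G = 8.8 − 7.11 = 1.69 V; V_SD = V_S − V_D = 8.8 − 4.57 = 4.23 V.
V_ov = V_SG − |V_tp| = 1.69 − 1.25 = 0.44 V.
Since V_SD = 4.23 V ≥ V_ov = 0.44 V, the device is in saturation.
I_D = ½ k_p V_ov² = 0.5 × 6.8 × 0.44² = 0.658 mA.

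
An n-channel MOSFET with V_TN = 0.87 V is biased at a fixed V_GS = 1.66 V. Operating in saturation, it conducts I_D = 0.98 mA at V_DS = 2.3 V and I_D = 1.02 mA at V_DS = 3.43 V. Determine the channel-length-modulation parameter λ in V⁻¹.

With V_GS fixed, I_D ∝ (1 + λ V_DS) in saturation, so I_D2/I_D1 = (1 + λ V_DS2)/(1 + λ V_DS1).
1.02/0.98 = 1.041 = (1 + 3.43 λ)/(1 + 2.3 λ).
Solving: λ (I_D1 V_DS2 − I_D2 V_DS1) = I_D2 − I_D1, so λ = (1.02 − 0.98) / (0.98 × 3.43 − 1.02 × 2.3) = 0.04 / 1.02 = 0.0394 V⁻¹.

λ = 0.0394 V⁻¹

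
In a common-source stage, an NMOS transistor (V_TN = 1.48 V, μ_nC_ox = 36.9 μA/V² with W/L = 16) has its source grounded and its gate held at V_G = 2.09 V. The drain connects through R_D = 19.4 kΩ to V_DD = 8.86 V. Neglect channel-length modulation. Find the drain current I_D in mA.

V_GS = V_G = 2.09 V, so V_ov = 2.09 − 1.48 = 0.61 V.
k_n = μ_nC_ox · (W/L) = 0.5904 mA/V².
Assume saturation: I_D = ½ k_n V_ov² = 0.5 × 0.5904 × 0.61² = 0.11 mA, giving V_DS = V_DD − I_D R_D = 8.86 − 0.11 × 19.4 = 6.73 V.
V_DS = 6.73 V ≥ V_ov = 0.61 V, confirming saturation.

I_D = 0.110 mA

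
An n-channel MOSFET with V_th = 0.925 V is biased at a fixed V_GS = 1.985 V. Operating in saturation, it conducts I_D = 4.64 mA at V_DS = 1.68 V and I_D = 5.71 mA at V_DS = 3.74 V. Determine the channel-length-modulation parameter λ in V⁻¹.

λ = 0.138 V⁻¹

With V_GS fixed, I_D ∝ (1 + λ V_DS) in saturation, so I_D2/I_D1 = (1 + λ V_DS2)/(1 + λ V_DS1).
5.71/4.64 = 1.231 = (1 + 3.74 λ)/(1 + 1.68 λ).
Solving: λ (I_D1 V_DS2 − I_D2 V_DS1) = I_D2 − I_D1, so λ = (5.71 − 4.64) / (4.64 × 3.74 − 5.71 × 1.68) = 1.07 / 7.76 = 0.138 V⁻¹.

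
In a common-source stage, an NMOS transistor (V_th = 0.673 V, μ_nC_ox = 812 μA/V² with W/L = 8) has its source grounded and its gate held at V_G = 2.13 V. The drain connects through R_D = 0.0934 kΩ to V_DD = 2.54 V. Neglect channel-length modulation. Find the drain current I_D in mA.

V_GS = V_G = 2.13 V, so V_ov = 2.13 − 0.673 = 1.46 V.
k_n = μ_nC_ox · (W/L) = 6.496 mA/V².
Assume saturation: I_D = ½ k_n V_ov² = 0.5 × 6.496 × 1.46² = 6.9 mA, giving V_DS = V_DD − I_D R_D = 2.54 − 6.9 × 0.0934 = 1.9 V.
V_DS = 1.9 V ≥ V_ov = 1.46 V, confirming saturation.

I_D = 6.90 mA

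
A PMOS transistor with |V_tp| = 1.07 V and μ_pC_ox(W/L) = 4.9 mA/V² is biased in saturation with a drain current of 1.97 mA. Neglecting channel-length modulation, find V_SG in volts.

V_SG = 1.97 V

In saturation I_D = ½ k_p (V_SG − |V_tp|)², so V_SG − |V_tp| = √(2 I_D / k_p) = √(2 × 1.97 / 4.9) = 0.897 V.
V_SG = 1.07 + 0.897 = 1.97 V.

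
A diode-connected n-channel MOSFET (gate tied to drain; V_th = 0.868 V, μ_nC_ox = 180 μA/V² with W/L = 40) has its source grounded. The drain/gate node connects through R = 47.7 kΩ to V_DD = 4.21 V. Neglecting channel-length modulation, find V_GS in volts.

V_GS = 1.00 V

With gate tied to drain, V_GS = V_DS ≥ V_GS − V_th, so the device is in saturation.
k_n = μ_nC_ox · (W/L) = 7.2 mA/V².
KCL at the drain: ½ k_n (V_GS − V_th)² = (V_DD − V_GS)/R.
Let x = V_GS − 0.868. Then 172 x² + x − 3.342 = 0, giving x = 0.137 V (positive root), so V_GS = 1 V.
I_D = (V_DD − V_GS)/R = (4.21 − 1) / 47.7 = 0.0672 mA.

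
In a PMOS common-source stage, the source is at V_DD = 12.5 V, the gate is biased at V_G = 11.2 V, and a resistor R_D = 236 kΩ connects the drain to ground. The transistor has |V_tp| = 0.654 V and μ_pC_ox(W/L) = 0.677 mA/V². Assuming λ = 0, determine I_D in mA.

I_D = 0.0524 mA

V_SG = V_DD − V_G = 12.5 − 11.2 = 1.3 V, so V_ov = 1.3 − 0.654 = 0.646 V.
Assume saturation: I_D = ½ k_p V_ov² = 0.5 × 0.677 × 0.646² = 0.141 mA, giving V_SD = V_DD − I_D R_D = 12.5 − 0.141 × 236 = -20.8 V.
But -20.8 V < V_ov = 0.646 V, so the device is actually in triode.
In triode I_D = k_p[V_ov V_SD − ½ V_SD²] and I_D = (V_DD − V_SD)/R_D. Equating: 79.9 V_SD² − 104.2 V_SD + 12.5 = 0, giving V_SD = 0.134 V (the root below V_ov).
I_D = (12.5 − 0.134) / 236 = 0.0524 mA.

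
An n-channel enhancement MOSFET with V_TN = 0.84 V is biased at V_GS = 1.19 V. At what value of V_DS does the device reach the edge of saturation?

V_DS,sat = 0.350 V

The boundary between triode and saturation is V_DS = V_GS − V_TN = V_ov.
V_ov = 1.19 − 0.84 = 0.35 V.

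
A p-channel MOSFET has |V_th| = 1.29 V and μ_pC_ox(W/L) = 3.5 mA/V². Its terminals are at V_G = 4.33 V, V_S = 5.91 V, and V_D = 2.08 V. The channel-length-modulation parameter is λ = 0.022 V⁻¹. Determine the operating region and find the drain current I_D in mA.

Saturation; I_D = 0.160 mA

V_SG = V_S − V_G = 5.91 − 4.33 = 1.58 V; V_SD = V_S − V_D = 5.91 − 2.08 = 3.83 V.
V_ov = V_SG − |V_th| = 1.58 − 1.29 = 0.29 V.
Since V_SD = 3.83 V ≥ V_ov = 0.29 V, the device is in saturation.
I_D = ½ k_p V_ov² (1 + λ V_SD) = 0.5 × 3.5 × 0.29² × (1 + 0.022 × 3.83) = 0.16 mA.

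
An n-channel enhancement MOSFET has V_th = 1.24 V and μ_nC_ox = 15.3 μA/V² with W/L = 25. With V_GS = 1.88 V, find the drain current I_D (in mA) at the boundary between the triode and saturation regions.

At the boundary V_DS = V_ov = V_GS − V_th = 1.88 − 1.24 = 0.64 V.
k_n = μ_nC_ox · (W/L) = 0.3825 mA/V².
I_D = ½ k_n V_ov² = 0.5 × 0.3825 × 0.64² = 0.0783 mA.

I_D = 0.0783 mA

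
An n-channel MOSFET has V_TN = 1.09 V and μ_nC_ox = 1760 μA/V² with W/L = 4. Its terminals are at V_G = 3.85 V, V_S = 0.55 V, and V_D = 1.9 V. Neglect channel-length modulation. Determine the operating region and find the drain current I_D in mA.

Triode; I_D = 14.6 mA

V_GS = V_G − V_S = 3.85 − 0.55 = 3.3 V; V_DS = V_D − V_S = 1.9 − 0.55 = 1.35 V.
k_n = μ_nC_ox · (W/L) = 7.04 mA/V².
V_ov = V_GS − V_TN = 3.3 − 1.09 = 2.21 V.
Since V_DS = 1.35 V < V_ov = 2.21 V, the device is in the triode region.
I_D = k_n [V_ov · V_DS − ½ V_DS²] = 7.04 × [2.21 × 1.35 − 0.5 × 1.35²] = 14.6 mA.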